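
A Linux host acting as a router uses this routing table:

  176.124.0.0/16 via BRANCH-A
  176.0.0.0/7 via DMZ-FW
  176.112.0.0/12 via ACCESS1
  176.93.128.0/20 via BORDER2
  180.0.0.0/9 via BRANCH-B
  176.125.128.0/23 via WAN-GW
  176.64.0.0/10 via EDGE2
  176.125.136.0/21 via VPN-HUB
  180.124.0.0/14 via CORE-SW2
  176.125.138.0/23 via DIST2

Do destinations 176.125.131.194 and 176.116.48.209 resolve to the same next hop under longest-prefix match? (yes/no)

176.125.131.194: longest match 176.112.0.0/12 -> ACCESS1
176.116.48.209: longest match 176.112.0.0/12 -> ACCESS1

yes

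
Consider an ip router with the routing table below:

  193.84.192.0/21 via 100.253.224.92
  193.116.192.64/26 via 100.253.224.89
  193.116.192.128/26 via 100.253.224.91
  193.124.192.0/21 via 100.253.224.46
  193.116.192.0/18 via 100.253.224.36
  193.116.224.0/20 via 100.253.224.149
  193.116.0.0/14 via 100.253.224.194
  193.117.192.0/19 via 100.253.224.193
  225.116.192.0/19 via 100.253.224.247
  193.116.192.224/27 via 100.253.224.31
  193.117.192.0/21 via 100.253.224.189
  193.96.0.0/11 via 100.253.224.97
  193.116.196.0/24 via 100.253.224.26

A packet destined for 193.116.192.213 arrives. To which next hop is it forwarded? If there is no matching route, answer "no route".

Routes whose prefix contains 193.116.192.213:
  193.96.0.0/11 (193.96.0.0 - 193.127.255.255) -> 100.253.224.97
  193.116.0.0/14 (193.116.0.0 - 193.119.255.255) -> 100.253.224.194
  193.116.192.0/18 (193.116.192.0 - 193.116.255.255) -> 100.253.224.36
More-specific entries that do NOT match:
  193.116.192.224/27 (193.116.192.224 - 193.116.192.255) does not contain 193.116.192.213
  193.116.192.64/26 (193.116.192.64 - 193.116.192.127) does not contain 193.116.192.213
  193.116.192.128/26 (193.116.192.128 - 193.116.192.191) does not contain 193.116.192.213
  193.116.196.0/24 (193.116.196.0 - 193.116.196.255) does not contain 193.116.192.213
  193.84.192.0/21 (193.84.192.0 - 193.84.199.255) does not contain 193.116.192.213
  193.124.192.0/21 (193.124.192.0 - 193.124.199.255) does not contain 193.116.192.213
  193.117.192.0/21 (193.117.192.0 - 193.117.199.255) does not contain 193.116.192.213
  193.116.224.0/20 (193.116.224.0 - 193.116.239.255) does not contain 193.116.192.213
  193.117.192.0/19 (193.117.192.0 - 193.117.223.255) does not contain 193.116.192.213
  225.116.192.0/19 (225.116.192.0 - 225.116.223.255) does not contain 193.116.192.213
Longest matching prefix is /18 -> next hop 100.253.224.36.

100.253.224.36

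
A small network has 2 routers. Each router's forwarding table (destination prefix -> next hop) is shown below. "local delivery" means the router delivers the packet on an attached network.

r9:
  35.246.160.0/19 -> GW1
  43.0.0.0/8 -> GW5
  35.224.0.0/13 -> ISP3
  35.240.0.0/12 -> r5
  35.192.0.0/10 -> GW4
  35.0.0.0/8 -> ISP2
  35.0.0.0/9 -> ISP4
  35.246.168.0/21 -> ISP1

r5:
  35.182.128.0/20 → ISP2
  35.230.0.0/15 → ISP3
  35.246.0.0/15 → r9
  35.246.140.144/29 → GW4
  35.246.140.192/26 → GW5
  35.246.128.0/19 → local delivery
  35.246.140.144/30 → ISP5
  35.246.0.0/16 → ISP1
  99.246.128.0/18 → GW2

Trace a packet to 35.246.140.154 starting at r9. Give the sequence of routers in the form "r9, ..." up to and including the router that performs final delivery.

r9, r5

At r9: longest match for 35.246.140.154 is 35.240.0.0/12 -> r5
At r5: longest match for 35.246.140.154 is 35.246.128.0/19 -> local delivery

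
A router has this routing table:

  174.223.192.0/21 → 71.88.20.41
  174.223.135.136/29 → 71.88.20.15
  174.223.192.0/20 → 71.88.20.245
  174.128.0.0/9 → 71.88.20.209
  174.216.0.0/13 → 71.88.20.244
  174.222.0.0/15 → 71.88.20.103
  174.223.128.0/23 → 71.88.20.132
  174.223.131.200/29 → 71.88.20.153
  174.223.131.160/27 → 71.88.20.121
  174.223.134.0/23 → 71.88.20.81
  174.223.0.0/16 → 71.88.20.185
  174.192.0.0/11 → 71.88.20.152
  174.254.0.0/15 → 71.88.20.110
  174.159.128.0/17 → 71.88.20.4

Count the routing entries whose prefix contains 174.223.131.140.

5

Prefixes containing 174.223.131.140:
  174.128.0.0/9 (174.128.0.0 - 174.255.255.255)
  174.192.0.0/11 (174.192.0.0 - 174.223.255.255)
  174.216.0.0/13 (174.216.0.0 - 174.223.255.255)
  174.222.0.0/15 (174.222.0.0 - 174.223.255.255)
  174.223.0.0/16 (174.223.0.0 - 174.223.255.255)
Total matching entries: 5.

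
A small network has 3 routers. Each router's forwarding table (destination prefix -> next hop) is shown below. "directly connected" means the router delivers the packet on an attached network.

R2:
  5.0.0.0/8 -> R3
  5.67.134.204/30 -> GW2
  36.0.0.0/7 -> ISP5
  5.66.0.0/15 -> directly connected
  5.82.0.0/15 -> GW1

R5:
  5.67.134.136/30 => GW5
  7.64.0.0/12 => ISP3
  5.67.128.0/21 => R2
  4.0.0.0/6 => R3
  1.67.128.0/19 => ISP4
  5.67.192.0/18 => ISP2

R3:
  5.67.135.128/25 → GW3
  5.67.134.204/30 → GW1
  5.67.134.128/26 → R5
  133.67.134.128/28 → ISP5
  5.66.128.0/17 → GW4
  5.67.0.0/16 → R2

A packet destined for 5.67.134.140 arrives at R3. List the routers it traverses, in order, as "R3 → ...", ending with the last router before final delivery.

R3 → R5 → R2

At R3: longest match for 5.67.134.140 is 5.67.134.128/26 -> R5
At R5: longest match for 5.67.134.140 is 5.67.128.0/21 -> R2
At R2: longest match for 5.67.134.140 is 5.66.0.0/15 -> directly connected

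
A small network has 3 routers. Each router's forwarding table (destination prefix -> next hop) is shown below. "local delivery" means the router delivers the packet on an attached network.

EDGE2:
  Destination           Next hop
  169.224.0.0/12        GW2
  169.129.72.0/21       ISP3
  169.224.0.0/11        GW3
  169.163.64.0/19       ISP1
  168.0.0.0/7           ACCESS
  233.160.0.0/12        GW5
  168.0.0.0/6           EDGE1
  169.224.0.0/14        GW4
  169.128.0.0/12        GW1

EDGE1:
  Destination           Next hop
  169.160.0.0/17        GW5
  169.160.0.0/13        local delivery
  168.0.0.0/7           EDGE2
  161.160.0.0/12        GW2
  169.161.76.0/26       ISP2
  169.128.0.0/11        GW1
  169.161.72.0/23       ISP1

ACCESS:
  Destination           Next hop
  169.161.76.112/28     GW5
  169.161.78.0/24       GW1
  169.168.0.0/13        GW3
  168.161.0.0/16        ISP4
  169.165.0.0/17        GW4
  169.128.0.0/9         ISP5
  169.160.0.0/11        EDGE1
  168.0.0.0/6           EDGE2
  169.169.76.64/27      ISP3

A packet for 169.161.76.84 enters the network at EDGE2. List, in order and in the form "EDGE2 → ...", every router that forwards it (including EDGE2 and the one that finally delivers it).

At EDGE2: longest match for 169.161.76.84 is 168.0.0.0/7 -> ACCESS
At ACCESS: longest match for 169.161.76.84 is 169.160.0.0/11 -> EDGE1
At EDGE1: longest match for 169.161.76.84 is 169.160.0.0/13 -> local delivery

EDGE2 → ACCESS → EDGE1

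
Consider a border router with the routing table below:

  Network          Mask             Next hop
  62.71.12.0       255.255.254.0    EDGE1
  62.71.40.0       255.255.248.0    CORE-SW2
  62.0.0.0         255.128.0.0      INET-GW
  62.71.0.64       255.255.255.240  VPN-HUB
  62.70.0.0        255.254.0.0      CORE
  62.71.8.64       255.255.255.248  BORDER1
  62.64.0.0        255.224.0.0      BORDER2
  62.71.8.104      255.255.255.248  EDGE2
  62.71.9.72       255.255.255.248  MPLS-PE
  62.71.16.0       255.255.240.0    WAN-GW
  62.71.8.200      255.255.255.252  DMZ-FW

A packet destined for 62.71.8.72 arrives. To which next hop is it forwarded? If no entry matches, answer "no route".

CORE

Routes whose prefix contains 62.71.8.72:
  62.0.0.0/9 (62.0.0.0 - 62.127.255.255) -> INET-GW
  62.64.0.0/11 (62.64.0.0 - 62.95.255.255) -> BORDER2
  62.70.0.0/15 (62.70.0.0 - 62.71.255.255) -> CORE
More-specific entries that do NOT match:
  62.71.8.200/30 (62.71.8.200 - 62.71.8.203) does not contain 62.71.8.72
  62.71.8.64/29 (62.71.8.64 - 62.71.8.71) does not contain 62.71.8.72
  62.71.8.104/29 (62.71.8.104 - 62.71.8.111) does not contain 62.71.8.72
  62.71.9.72/29 (62.71.9.72 - 62.71.9.79) does not contain 62.71.8.72
  62.71.0.64/28 (62.71.0.64 - 62.71.0.79) does not contain 62.71.8.72
  62.71.12.0/23 (62.71.12.0 - 62.71.13.255) does not contain 62.71.8.72
  62.71.40.0/21 (62.71.40.0 - 62.71.47.255) does not contain 62.71.8.72
  62.71.16.0/20 (62.71.16.0 - 62.71.31.255) does not contain 62.71.8.72
Longest matching prefix is /15 -> next hop CORE.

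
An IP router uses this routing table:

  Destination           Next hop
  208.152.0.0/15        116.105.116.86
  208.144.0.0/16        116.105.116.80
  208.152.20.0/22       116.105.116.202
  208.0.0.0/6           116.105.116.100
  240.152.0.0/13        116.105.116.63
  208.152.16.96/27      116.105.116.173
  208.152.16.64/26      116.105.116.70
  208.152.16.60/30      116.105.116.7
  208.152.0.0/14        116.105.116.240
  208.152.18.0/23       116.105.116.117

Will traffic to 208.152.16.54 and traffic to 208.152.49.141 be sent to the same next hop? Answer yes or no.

yes

208.152.16.54: longest match 208.152.0.0/15 -> 116.105.116.86
208.152.49.141: longest match 208.152.0.0/15 -> 116.105.116.86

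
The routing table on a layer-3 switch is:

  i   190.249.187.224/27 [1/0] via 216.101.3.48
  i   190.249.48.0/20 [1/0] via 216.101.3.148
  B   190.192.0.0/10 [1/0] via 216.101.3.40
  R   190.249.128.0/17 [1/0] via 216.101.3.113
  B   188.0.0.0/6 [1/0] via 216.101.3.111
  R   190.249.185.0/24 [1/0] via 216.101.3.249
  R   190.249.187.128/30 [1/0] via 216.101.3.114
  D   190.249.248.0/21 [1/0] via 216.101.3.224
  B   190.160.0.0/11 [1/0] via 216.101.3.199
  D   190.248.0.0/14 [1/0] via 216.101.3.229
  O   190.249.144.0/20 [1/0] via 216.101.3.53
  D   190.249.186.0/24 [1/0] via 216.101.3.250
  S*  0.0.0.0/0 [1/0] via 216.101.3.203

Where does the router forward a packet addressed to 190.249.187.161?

216.101.3.113

Routes whose prefix contains 190.249.187.161:
  0.0.0.0/0 (default, matches everything) -> 216.101.3.203
  188.0.0.0/6 (188.0.0.0 - 191.255.255.255) -> 216.101.3.111
  190.192.0.0/10 (190.192.0.0 - 190.255.255.255) -> 216.101.3.40
  190.248.0.0/14 (190.248.0.0 - 190.251.255.255) -> 216.101.3.229
  190.249.128.0/17 (190.249.128.0 - 190.249.255.255) -> 216.101.3.113
More-specific entries that do NOT match:
  190.249.187.128/30 (190.249.187.128 - 190.249.187.131) does not contain 190.249.187.161
  190.249.187.224/27 (190.249.187.224 - 190.249.187.255) does not contain 190.249.187.161
  190.249.185.0/24 (190.249.185.0 - 190.249.185.255) does not contain 190.249.187.161
  190.249.186.0/24 (190.249.186.0 - 190.249.186.255) does not contain 190.249.187.161
  190.249.248.0/21 (190.249.248.0 - 190.249.255.255) does not contain 190.249.187.161
  190.249.48.0/20 (190.249.48.0 - 190.249.63.255) does not contain 190.249.187.161
  190.249.144.0/20 (190.249.144.0 - 190.249.159.255) does not contain 190.249.187.161
Longest matching prefix is /17 -> next hop 216.101.3.113.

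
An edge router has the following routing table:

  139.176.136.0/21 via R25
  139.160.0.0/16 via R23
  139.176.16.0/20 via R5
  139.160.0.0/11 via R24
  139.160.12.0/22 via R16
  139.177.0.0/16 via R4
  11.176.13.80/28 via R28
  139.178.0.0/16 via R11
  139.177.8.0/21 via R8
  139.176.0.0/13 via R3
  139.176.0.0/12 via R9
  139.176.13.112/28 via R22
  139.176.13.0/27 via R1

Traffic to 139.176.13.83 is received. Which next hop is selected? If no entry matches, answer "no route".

R3

Routes whose prefix contains 139.176.13.83:
  139.160.0.0/11 (139.160.0.0 - 139.191.255.255) -> R24
  139.176.0.0/12 (139.176.0.0 - 139.191.255.255) -> R9
  139.176.0.0/13 (139.176.0.0 - 139.183.255.255) -> R3
More-specific entries that do NOT match:
  11.176.13.80/28 (11.176.13.80 - 11.176.13.95) does not contain 139.176.13.83
  139.176.13.112/28 (139.176.13.112 - 139.176.13.127) does not contain 139.176.13.83
  139.176.13.0/27 (139.176.13.0 - 139.176.13.31) does not contain 139.176.13.83
  139.160.12.0/22 (139.160.12.0 - 139.160.15.255) does not contain 139.176.13.83
  139.176.136.0/21 (139.176.136.0 - 139.176.143.255) does not contain 139.176.13.83
  139.177.8.0/21 (139.177.8.0 - 139.177.15.255) does not contain 139.176.13.83
  139.176.16.0/20 (139.176.16.0 - 139.176.31.255) does not contain 139.176.13.83
  139.160.0.0/16 (139.160.0.0 - 139.160.255.255) does not contain 139.176.13.83
  139.177.0.0/16 (139.177.0.0 - 139.177.255.255) does not contain 139.176.13.83
  139.178.0.0/16 (139.178.0.0 - 139.178.255.255) does not contain 139.176.13.83
Longest matching prefix is /13 -> next hop R3.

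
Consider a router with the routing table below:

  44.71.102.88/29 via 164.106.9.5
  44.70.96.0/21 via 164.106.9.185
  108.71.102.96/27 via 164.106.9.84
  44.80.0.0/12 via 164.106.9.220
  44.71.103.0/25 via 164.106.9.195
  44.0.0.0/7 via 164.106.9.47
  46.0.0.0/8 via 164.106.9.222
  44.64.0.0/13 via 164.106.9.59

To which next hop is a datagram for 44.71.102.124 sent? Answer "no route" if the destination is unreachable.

Routes whose prefix contains 44.71.102.124:
  44.0.0.0/7 (44.0.0.0 - 45.255.255.255) -> 164.106.9.47
  44.64.0.0/13 (44.64.0.0 - 44.71.255.255) -> 164.106.9.59
More-specific entries that do NOT match:
  44.71.102.88/29 (44.71.102.88 - 44.71.102.95) does not contain 44.71.102.124
  108.71.102.96/27 (108.71.102.96 - 108.71.102.127) does not contain 44.71.102.124
  44.71.103.0/25 (44.71.103.0 - 44.71.103.127) does not contain 44.71.102.124
  44.70.96.0/21 (44.70.96.0 - 44.70.103.255) does not contain 44.71.102.124
Longest matching prefix is /13 -> next hop 164.106.9.59.

164.106.9.59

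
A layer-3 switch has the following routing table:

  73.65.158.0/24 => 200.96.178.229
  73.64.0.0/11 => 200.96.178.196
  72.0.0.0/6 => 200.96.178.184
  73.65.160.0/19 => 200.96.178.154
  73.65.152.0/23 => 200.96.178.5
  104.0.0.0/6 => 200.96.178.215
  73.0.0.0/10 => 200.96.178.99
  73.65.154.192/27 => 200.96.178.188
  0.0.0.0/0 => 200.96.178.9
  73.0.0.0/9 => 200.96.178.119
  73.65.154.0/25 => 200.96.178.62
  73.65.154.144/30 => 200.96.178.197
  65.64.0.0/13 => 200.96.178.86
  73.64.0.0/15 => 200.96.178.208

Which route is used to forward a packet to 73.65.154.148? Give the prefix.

Entries matching 73.65.154.148:
  0.0.0.0/0 (default, matches everything)
  72.0.0.0/6 (72.0.0.0 - 75.255.255.255)
  73.0.0.0/9 (73.0.0.0 - 73.127.255.255)
  73.64.0.0/11 (73.64.0.0 - 73.95.255.255)
  73.64.0.0/15 (73.64.0.0 - 73.65.255.255)
Most specific is 73.64.0.0/15.

73.64.0.0/15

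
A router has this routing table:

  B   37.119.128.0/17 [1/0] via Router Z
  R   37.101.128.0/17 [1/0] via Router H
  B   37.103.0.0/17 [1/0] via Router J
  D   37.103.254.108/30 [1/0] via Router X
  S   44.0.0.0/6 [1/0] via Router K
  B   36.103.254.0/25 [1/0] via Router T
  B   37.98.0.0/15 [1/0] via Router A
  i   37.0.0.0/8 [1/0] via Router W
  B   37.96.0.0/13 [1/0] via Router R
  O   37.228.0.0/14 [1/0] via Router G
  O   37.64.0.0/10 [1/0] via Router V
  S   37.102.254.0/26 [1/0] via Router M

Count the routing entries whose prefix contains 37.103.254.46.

3

Prefixes containing 37.103.254.46:
  37.0.0.0/8 (37.0.0.0 - 37.255.255.255)
  37.64.0.0/10 (37.64.0.0 - 37.127.255.255)
  37.96.0.0/13 (37.96.0.0 - 37.103.255.255)
Total matching entries: 3.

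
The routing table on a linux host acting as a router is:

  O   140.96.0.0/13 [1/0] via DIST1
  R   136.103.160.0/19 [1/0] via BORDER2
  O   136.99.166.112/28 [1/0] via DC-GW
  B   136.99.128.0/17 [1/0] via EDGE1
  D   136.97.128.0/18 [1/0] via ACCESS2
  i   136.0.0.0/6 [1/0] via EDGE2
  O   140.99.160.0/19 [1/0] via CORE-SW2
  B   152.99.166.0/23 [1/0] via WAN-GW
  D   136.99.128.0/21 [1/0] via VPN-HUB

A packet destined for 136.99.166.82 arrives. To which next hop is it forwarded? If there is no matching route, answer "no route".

EDGE1

Routes whose prefix contains 136.99.166.82:
  136.0.0.0/6 (136.0.0.0 - 139.255.255.255) -> EDGE2
  136.99.128.0/17 (136.99.128.0 - 136.99.255.255) -> EDGE1
More-specific entries that do NOT match:
  136.99.166.112/28 (136.99.166.112 - 136.99.166.127) does not contain 136.99.166.82
  152.99.166.0/23 (152.99.166.0 - 152.99.167.255) does not contain 136.99.166.82
  136.99.128.0/21 (136.99.128.0 - 136.99.135.255) does not contain 136.99.166.82
  136.103.160.0/19 (136.103.160.0 - 136.103.191.255) does not contain 136.99.166.82
  140.99.160.0/19 (140.99.160.0 - 140.99.191.255) does not contain 136.99.166.82
  136.97.128.0/18 (136.97.128.0 - 136.97.191.255) does not contain 136.99.166.82
Longest matching prefix is /17 -> next hop EDGE1.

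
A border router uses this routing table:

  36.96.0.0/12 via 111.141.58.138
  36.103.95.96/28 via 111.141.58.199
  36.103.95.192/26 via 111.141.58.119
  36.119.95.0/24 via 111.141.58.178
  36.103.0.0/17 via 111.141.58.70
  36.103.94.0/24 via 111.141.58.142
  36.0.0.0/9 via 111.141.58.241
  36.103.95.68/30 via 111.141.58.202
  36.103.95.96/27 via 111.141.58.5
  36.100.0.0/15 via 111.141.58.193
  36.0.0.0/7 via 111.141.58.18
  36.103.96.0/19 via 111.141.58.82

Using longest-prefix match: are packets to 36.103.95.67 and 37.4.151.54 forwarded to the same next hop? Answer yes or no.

36.103.95.67: longest match 36.103.0.0/17 -> 111.141.58.70
37.4.151.54: longest match 36.0.0.0/7 -> 111.141.58.18

no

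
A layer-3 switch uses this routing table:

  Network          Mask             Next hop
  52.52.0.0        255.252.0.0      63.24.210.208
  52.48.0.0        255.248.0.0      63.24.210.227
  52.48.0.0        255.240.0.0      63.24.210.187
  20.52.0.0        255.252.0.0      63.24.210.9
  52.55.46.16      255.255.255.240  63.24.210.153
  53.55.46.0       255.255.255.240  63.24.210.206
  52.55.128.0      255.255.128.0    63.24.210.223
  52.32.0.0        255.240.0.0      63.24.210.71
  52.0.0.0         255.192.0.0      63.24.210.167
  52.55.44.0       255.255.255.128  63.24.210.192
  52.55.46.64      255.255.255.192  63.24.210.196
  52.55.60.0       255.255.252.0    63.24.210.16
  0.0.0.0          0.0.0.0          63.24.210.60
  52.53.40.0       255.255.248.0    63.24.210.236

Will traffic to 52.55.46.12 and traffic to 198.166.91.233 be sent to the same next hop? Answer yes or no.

no

52.55.46.12: longest match 52.52.0.0/14 -> 63.24.210.208
198.166.91.233: longest match 0.0.0.0/0 -> 63.24.210.60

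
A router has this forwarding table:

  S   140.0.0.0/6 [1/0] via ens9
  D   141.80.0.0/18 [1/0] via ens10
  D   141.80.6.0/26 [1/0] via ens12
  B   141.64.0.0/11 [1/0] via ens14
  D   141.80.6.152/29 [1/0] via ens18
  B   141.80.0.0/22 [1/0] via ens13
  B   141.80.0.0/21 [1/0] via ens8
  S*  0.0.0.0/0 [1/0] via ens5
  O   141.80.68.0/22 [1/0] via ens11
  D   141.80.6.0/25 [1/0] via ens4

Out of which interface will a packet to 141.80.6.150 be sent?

ens8

Routes whose prefix contains 141.80.6.150:
  0.0.0.0/0 (default, matches everything) -> ens5
  140.0.0.0/6 (140.0.0.0 - 143.255.255.255) -> ens9
  141.64.0.0/11 (141.64.0.0 - 141.95.255.255) -> ens14
  141.80.0.0/18 (141.80.0.0 - 141.80.63.255) -> ens10
  141.80.0.0/21 (141.80.0.0 - 141.80.7.255) -> ens8
More-specific entries that do NOT match:
  141.80.6.152/29 (141.80.6.152 - 141.80.6.159) does not contain 141.80.6.150
  141.80.6.0/26 (141.80.6.0 - 141.80.6.63) does not contain 141.80.6.150
  141.80.6.0/25 (141.80.6.0 - 141.80.6.127) does not contain 141.80.6.150
  141.80.0.0/22 (141.80.0.0 - 141.80.3.255) does not contain 141.80.6.150
  141.80.68.0/22 (141.80.68.0 - 141.80.71.255) does not contain 141.80.6.150
Longest matching prefix is /21 -> interface ens8.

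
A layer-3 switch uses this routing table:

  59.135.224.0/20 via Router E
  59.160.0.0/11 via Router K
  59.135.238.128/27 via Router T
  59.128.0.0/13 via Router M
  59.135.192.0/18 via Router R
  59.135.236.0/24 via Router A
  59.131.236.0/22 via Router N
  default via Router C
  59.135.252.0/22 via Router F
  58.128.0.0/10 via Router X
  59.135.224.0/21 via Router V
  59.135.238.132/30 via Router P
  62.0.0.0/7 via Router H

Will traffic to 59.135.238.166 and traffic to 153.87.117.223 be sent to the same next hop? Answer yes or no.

no

59.135.238.166: longest match 59.135.224.0/20 -> Router E
153.87.117.223: longest match 0.0.0.0/0 -> Router C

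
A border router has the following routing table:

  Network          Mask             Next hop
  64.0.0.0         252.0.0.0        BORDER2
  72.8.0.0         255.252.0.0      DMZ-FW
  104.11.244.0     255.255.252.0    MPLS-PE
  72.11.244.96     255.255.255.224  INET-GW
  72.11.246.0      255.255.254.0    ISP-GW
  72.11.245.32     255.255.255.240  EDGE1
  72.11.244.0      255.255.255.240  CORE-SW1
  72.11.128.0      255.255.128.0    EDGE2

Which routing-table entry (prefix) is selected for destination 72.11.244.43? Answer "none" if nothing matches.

72.11.128.0/17

Entries matching 72.11.244.43:
  72.8.0.0/14 (72.8.0.0 - 72.11.255.255)
  72.11.128.0/17 (72.11.128.0 - 72.11.255.255)
Most specific is 72.11.128.0/17.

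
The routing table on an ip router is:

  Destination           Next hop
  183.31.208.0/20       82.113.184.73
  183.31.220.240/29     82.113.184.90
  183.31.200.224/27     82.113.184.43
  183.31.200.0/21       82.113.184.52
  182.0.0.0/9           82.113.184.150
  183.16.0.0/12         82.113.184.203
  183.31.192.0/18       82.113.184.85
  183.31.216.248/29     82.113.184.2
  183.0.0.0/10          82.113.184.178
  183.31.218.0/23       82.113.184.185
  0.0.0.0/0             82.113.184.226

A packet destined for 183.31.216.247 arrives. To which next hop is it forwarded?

82.113.184.73

Routes whose prefix contains 183.31.216.247:
  0.0.0.0/0 (default, matches everything) -> 82.113.184.226
  183.0.0.0/10 (183.0.0.0 - 183.63.255.255) -> 82.113.184.178
  183.16.0.0/12 (183.16.0.0 - 183.31.255.255) -> 82.113.184.203
  183.31.192.0/18 (183.31.192.0 - 183.31.255.255) -> 82.113.184.85
  183.31.208.0/20 (183.31.208.0 - 183.31.223.255) -> 82.113.184.73
More-specific entries that do NOT match:
  183.31.220.240/29 (183.31.220.240 - 183.31.220.247) does not contain 183.31.216.247
  183.31.216.248/29 (183.31.216.248 - 183.31.216.255) does not contain 183.31.216.247
  183.31.200.224/27 (183.31.200.224 - 183.31.200.255) does not contain 183.31.216.247
  183.31.218.0/23 (183.31.218.0 - 183.31.219.255) does not contain 183.31.216.247
  183.31.200.0/21 (183.31.200.0 - 183.31.207.255) does not contain 183.31.216.247
Longest matching prefix is /20 -> next hop 82.113.184.73.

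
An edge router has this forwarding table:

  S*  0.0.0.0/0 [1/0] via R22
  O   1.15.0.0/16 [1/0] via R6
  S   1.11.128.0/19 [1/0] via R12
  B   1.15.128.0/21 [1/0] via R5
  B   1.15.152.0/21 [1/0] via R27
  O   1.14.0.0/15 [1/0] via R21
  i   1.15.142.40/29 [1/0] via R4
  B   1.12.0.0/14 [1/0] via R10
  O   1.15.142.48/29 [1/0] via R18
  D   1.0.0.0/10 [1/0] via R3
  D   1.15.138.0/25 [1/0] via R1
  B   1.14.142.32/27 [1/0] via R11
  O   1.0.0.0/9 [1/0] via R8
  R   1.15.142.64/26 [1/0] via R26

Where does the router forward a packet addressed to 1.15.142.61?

R6

Routes whose prefix contains 1.15.142.61:
  0.0.0.0/0 (default, matches everything) -> R22
  1.0.0.0/9 (1.0.0.0 - 1.127.255.255) -> R8
  1.0.0.0/10 (1.0.0.0 - 1.63.255.255) -> R3
  1.12.0.0/14 (1.12.0.0 - 1.15.255.255) -> R10
  1.14.0.0/15 (1.14.0.0 - 1.15.255.255) -> R21
  1.15.0.0/16 (1.15.0.0 - 1.15.255.255) -> R6
More-specific entries that do NOT match:
  1.15.142.40/29 (1.15.142.40 - 1.15.142.47) does not contain 1.15.142.61
  1.15.142.48/29 (1.15.142.48 - 1.15.142.55) does not contain 1.15.142.61
  1.14.142.32/27 (1.14.142.32 - 1.14.142.63) does not contain 1.15.142.61
  1.15.142.64/26 (1.15.142.64 - 1.15.142.127) does not contain 1.15.142.61
  1.15.138.0/25 (1.15.138.0 - 1.15.138.127) does not contain 1.15.142.61
  1.15.128.0/21 (1.15.128.0 - 1.15.135.255) does not contain 1.15.142.61
  1.15.152.0/21 (1.15.152.0 - 1.15.159.255) does not contain 1.15.142.61
  1.11.128.0/19 (1.11.128.0 - 1.11.159.255) does not contain 1.15.142.61
Longest matching prefix is /16 -> next hop R6.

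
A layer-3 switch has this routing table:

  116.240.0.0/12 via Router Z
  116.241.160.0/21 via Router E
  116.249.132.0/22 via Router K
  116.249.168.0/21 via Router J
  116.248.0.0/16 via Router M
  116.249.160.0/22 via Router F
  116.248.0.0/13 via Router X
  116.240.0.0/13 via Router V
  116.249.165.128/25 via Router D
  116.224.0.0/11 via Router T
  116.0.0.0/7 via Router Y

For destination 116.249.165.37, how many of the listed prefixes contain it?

Prefixes containing 116.249.165.37:
  116.0.0.0/7 (116.0.0.0 - 117.255.255.255)
  116.224.0.0/11 (116.224.0.0 - 116.255.255.255)
  116.240.0.0/12 (116.240.0.0 - 116.255.255.255)
  116.248.0.0/13 (116.248.0.0 - 116.255.255.255)
Total matching entries: 4.

4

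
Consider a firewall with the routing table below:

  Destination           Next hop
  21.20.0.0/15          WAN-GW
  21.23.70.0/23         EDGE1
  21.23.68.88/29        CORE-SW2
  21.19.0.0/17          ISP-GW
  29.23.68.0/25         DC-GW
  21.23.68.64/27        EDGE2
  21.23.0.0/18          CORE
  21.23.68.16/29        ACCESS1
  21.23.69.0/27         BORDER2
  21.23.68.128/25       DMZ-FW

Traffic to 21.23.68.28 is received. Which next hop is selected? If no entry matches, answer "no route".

No entry's prefix contains 21.23.68.28; there is no default route.

no route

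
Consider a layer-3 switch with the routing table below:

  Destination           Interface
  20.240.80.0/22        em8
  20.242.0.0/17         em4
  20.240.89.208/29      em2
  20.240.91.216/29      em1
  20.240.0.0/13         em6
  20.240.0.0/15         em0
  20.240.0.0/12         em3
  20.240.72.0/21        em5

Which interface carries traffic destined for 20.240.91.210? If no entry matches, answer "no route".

em0

Routes whose prefix contains 20.240.91.210:
  20.240.0.0/12 (20.240.0.0 - 20.255.255.255) -> em3
  20.240.0.0/13 (20.240.0.0 - 20.247.255.255) -> em6
  20.240.0.0/15 (20.240.0.0 - 20.241.255.255) -> em0
More-specific entries that do NOT match:
  20.240.89.208/29 (20.240.89.208 - 20.240.89.215) does not contain 20.240.91.210
  20.240.91.216/29 (20.240.91.216 - 20.240.91.223) does not contain 20.240.91.210
  20.240.80.0/22 (20.240.80.0 - 20.240.83.255) does not contain 20.240.91.210
  20.240.72.0/21 (20.240.72.0 - 20.240.79.255) does not contain 20.240.91.210
  20.242.0.0/17 (20.242.0.0 - 20.242.127.255) does not contain 20.240.91.210
Longest matching prefix is /15 -> interface em0.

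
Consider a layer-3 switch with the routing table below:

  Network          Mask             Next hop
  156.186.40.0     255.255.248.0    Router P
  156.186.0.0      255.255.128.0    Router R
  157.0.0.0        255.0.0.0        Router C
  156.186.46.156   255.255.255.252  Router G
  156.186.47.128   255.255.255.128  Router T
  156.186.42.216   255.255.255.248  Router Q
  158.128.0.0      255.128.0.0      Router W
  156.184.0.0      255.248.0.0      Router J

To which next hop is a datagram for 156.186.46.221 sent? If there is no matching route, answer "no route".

Router P

Routes whose prefix contains 156.186.46.221:
  156.184.0.0/13 (156.184.0.0 - 156.191.255.255) -> Router J
  156.186.0.0/17 (156.186.0.0 - 156.186.127.255) -> Router R
  156.186.40.0/21 (156.186.40.0 - 156.186.47.255) -> Router P
More-specific entries that do NOT match:
  156.186.46.156/30 (156.186.46.156 - 156.186.46.159) does not contain 156.186.46.221
  156.186.42.216/29 (156.186.42.216 - 156.186.42.223) does not contain 156.186.46.221
  156.186.47.128/25 (156.186.47.128 - 156.186.47.255) does not contain 156.186.46.221
Longest matching prefix is /21 -> next hop Router P.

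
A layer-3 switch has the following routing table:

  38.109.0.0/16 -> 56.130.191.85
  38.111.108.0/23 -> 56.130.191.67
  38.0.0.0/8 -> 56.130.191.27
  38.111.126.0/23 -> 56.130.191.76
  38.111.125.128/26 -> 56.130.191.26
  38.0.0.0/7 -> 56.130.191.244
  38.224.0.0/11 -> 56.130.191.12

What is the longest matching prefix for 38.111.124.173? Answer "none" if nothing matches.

38.0.0.0/8

Entries matching 38.111.124.173:
  38.0.0.0/7 (38.0.0.0 - 39.255.255.255)
  38.0.0.0/8 (38.0.0.0 - 38.255.255.255)
Most specific is 38.0.0.0/8.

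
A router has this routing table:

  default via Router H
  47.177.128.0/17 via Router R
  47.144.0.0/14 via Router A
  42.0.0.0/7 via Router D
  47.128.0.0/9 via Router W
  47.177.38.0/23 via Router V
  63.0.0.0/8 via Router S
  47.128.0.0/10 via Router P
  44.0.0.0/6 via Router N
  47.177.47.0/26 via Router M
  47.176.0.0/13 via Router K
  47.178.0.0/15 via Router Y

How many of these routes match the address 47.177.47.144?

5

Prefixes containing 47.177.47.144:
  0.0.0.0/0 (default, matches everything)
  44.0.0.0/6 (44.0.0.0 - 47.255.255.255)
  47.128.0.0/9 (47.128.0.0 - 47.255.255.255)
  47.128.0.0/10 (47.128.0.0 - 47.191.255.255)
  47.176.0.0/13 (47.176.0.0 - 47.183.255.255)
Total matching entries: 5.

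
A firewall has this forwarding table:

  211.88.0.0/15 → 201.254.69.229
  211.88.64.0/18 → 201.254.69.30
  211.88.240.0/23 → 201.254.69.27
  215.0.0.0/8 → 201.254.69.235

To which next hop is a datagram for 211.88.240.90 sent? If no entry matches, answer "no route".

201.254.69.27

Routes whose prefix contains 211.88.240.90:
  211.88.0.0/15 (211.88.0.0 - 211.89.255.255) -> 201.254.69.229
  211.88.240.0/23 (211.88.240.0 - 211.88.241.255) -> 201.254.69.27
Longest matching prefix is /23 -> next hop 201.254.69.27.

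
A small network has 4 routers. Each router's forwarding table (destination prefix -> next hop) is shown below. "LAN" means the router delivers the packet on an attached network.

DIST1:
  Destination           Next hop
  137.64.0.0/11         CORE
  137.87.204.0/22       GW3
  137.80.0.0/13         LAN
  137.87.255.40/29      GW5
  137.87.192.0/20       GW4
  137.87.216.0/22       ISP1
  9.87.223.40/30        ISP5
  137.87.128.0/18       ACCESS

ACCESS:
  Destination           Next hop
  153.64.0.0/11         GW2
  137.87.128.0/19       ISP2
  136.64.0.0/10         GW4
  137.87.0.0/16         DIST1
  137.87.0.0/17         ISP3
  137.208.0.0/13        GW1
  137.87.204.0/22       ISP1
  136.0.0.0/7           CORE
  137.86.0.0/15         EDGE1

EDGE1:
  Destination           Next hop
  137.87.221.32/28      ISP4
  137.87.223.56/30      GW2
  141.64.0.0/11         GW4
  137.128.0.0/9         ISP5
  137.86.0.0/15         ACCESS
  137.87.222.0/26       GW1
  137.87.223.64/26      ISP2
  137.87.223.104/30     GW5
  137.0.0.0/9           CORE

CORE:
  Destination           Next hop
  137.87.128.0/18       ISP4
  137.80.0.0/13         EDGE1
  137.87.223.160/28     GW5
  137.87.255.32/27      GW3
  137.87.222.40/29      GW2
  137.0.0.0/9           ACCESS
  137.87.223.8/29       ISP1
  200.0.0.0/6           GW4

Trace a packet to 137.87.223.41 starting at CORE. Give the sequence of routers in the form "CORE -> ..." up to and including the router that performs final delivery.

At CORE: longest match for 137.87.223.41 is 137.80.0.0/13 -> EDGE1
At EDGE1: longest match for 137.87.223.41 is 137.86.0.0/15 -> ACCESS
At ACCESS: longest match for 137.87.223.41 is 137.87.0.0/16 -> DIST1
At DIST1: longest match for 137.87.223.41 is 137.80.0.0/13 -> LAN

CORE -> EDGE1 -> ACCESS -> DIST1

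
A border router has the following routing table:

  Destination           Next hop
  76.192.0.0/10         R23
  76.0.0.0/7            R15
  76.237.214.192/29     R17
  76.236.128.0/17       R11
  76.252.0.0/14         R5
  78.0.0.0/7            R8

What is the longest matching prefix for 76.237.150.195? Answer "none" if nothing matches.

76.192.0.0/10

Entries matching 76.237.150.195:
  76.0.0.0/7 (76.0.0.0 - 77.255.255.255)
  76.192.0.0/10 (76.192.0.0 - 76.255.255.255)
Most specific is 76.192.0.0/10.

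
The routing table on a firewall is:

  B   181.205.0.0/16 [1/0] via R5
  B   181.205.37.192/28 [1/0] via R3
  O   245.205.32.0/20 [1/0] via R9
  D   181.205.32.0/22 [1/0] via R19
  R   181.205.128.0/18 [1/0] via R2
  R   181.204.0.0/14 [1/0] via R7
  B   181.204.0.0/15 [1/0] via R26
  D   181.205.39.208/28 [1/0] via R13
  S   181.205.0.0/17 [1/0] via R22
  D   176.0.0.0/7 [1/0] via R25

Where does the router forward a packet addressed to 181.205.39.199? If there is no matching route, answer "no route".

Routes whose prefix contains 181.205.39.199:
  181.204.0.0/14 (181.204.0.0 - 181.207.255.255) -> R7
  181.204.0.0/15 (181.204.0.0 - 181.205.255.255) -> R26
  181.205.0.0/16 (181.205.0.0 - 181.205.255.255) -> R5
  181.205.0.0/17 (181.205.0.0 - 181.205.127.255) -> R22
More-specific entries that do NOT match:
  181.205.37.192/28 (181.205.37.192 - 181.205.37.207) does not contain 181.205.39.199
  181.205.39.208/28 (181.205.39.208 - 181.205.39.223) does not contain 181.205.39.199
  181.205.32.0/22 (181.205.32.0 - 181.205.35.255) does not contain 181.205.39.199
  245.205.32.0/20 (245.205.32.0 - 245.205.47.255) does not contain 181.205.39.199
  181.205.128.0/18 (181.205.128.0 - 181.205.191.255) does not contain 181.205.39.199
Longest matching prefix is /17 -> next hop R22.

R22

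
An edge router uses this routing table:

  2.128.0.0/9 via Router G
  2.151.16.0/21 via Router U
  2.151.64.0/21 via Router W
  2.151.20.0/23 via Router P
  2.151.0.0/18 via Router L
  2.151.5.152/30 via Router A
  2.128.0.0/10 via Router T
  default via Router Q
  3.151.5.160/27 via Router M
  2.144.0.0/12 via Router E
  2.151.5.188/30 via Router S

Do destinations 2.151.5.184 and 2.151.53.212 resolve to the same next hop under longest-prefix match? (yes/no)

yes

2.151.5.184: longest match 2.151.0.0/18 -> Router L
2.151.53.212: longest match 2.151.0.0/18 -> Router L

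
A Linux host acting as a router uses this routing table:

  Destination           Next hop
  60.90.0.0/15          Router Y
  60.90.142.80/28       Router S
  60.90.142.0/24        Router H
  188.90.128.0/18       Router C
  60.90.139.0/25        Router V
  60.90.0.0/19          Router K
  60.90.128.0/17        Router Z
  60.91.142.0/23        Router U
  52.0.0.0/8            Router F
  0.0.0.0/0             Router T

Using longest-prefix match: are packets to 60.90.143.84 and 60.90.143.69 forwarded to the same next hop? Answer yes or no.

yes

60.90.143.84: longest match 60.90.128.0/17 -> Router Z
60.90.143.69: longest match 60.90.128.0/17 -> Router Z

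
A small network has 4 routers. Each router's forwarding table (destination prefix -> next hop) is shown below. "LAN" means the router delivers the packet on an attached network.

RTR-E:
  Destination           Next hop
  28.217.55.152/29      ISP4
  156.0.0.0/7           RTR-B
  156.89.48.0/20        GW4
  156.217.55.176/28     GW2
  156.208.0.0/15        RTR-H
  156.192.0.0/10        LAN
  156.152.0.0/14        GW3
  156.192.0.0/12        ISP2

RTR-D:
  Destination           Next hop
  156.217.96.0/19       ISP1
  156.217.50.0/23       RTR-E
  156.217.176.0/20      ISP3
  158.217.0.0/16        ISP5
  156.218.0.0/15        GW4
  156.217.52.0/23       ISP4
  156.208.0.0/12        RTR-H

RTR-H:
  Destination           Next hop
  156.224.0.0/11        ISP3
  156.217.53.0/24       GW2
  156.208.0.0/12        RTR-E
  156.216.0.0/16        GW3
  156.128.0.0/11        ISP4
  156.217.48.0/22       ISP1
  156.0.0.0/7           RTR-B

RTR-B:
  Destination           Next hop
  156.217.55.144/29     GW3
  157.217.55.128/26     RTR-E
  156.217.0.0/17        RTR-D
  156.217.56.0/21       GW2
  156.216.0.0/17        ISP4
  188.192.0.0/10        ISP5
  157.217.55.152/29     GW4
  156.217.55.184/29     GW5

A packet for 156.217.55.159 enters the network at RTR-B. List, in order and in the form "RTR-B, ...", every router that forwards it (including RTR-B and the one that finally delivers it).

RTR-B, RTR-D, RTR-H, RTR-E

At RTR-B: longest match for 156.217.55.159 is 156.217.0.0/17 -> RTR-D
At RTR-D: longest match for 156.217.55.159 is 156.208.0.0/12 -> RTR-H
At RTR-H: longest match for 156.217.55.159 is 156.208.0.0/12 -> RTR-E
At RTR-E: longest match for 156.217.55.159 is 156.192.0.0/10 -> LAN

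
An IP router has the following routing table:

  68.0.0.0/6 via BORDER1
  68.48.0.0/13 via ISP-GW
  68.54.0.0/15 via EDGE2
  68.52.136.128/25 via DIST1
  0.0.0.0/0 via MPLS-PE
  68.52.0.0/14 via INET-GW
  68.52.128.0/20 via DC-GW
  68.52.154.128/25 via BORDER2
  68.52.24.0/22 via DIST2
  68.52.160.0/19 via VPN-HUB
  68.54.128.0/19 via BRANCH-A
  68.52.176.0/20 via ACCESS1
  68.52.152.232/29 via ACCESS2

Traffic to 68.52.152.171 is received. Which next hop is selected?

INET-GW

Routes whose prefix contains 68.52.152.171:
  0.0.0.0/0 (default, matches everything) -> MPLS-PE
  68.0.0.0/6 (68.0.0.0 - 71.255.255.255) -> BORDER1
  68.48.0.0/13 (68.48.0.0 - 68.55.255.255) -> ISP-GW
  68.52.0.0/14 (68.52.0.0 - 68.55.255.255) -> INET-GW
More-specific entries that do NOT match:
  68.52.152.232/29 (68.52.152.232 - 68.52.152.239) does not contain 68.52.152.171
  68.52.136.128/25 (68.52.136.128 - 68.52.136.255) does not contain 68.52.152.171
  68.52.154.128/25 (68.52.154.128 - 68.52.154.255) does not contain 68.52.152.171
  68.52.24.0/22 (68.52.24.0 - 68.52.27.255) does not contain 68.52.152.171
  68.52.128.0/20 (68.52.128.0 - 68.52.143.255) does not contain 68.52.152.171
  68.52.176.0/20 (68.52.176.0 - 68.52.191.255) does not contain 68.52.152.171
  68.52.160.0/19 (68.52.160.0 - 68.52.191.255) does not contain 68.52.152.171
  68.54.128.0/19 (68.54.128.0 - 68.54.159.255) does not contain 68.52.152.171
  68.54.0.0/15 (68.54.0.0 - 68.55.255.255) does not contain 68.52.152.171
Longest matching prefix is /14 -> next hop INET-GW.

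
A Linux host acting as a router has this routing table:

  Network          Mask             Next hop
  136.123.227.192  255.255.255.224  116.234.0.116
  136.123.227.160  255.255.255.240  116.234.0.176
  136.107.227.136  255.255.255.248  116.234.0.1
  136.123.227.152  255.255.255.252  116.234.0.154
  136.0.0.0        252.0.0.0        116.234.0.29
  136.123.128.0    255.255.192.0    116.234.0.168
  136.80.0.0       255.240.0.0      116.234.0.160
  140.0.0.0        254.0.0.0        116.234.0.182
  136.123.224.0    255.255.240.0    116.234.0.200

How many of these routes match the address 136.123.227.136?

Prefixes containing 136.123.227.136:
  136.0.0.0/6 (136.0.0.0 - 139.255.255.255)
  136.123.224.0/20 (136.123.224.0 - 136.123.239.255)
Total matching entries: 2.

2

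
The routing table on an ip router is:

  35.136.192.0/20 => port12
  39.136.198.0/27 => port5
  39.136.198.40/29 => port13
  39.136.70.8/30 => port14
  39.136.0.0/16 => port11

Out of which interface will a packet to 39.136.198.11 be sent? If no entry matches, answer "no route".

port5

Routes whose prefix contains 39.136.198.11:
  39.136.0.0/16 (39.136.0.0 - 39.136.255.255) -> port11
  39.136.198.0/27 (39.136.198.0 - 39.136.198.31) -> port5
More-specific entries that do NOT match:
  39.136.70.8/30 (39.136.70.8 - 39.136.70.11) does not contain 39.136.198.11
  39.136.198.40/29 (39.136.198.40 - 39.136.198.47) does not contain 39.136.198.11
Longest matching prefix is /27 -> interface port5.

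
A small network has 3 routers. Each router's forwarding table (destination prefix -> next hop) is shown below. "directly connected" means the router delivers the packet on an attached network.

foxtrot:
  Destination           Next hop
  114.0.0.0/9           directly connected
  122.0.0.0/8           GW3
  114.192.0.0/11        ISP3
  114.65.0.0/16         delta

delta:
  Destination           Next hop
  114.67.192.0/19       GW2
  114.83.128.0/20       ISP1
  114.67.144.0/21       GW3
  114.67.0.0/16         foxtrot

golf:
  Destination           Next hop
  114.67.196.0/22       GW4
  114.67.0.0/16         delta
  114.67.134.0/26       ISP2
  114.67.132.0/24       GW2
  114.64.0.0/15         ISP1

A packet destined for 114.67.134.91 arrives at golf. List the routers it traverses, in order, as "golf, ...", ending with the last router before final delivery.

golf, delta, foxtrot

At golf: longest match for 114.67.134.91 is 114.67.0.0/16 -> delta
At delta: longest match for 114.67.134.91 is 114.67.0.0/16 -> foxtrot
At foxtrot: longest match for 114.67.134.91 is 114.0.0.0/9 -> directly connected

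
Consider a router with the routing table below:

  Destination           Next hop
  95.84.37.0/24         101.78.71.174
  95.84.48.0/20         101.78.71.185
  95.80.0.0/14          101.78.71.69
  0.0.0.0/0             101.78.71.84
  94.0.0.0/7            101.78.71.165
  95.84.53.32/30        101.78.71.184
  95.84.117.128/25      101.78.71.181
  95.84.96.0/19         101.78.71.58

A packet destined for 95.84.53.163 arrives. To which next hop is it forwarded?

Routes whose prefix contains 95.84.53.163:
  0.0.0.0/0 (default, matches everything) -> 101.78.71.84
  94.0.0.0/7 (94.0.0.0 - 95.255.255.255) -> 101.78.71.165
  95.84.48.0/20 (95.84.48.0 - 95.84.63.255) -> 101.78.71.185
More-specific entries that do NOT match:
  95.84.53.32/30 (95.84.53.32 - 95.84.53.35) does not contain 95.84.53.163
  95.84.117.128/25 (95.84.117.128 - 95.84.117.255) does not contain 95.84.53.163
  95.84.37.0/24 (95.84.37.0 - 95.84.37.255) does not contain 95.84.53.163
Longest matching prefix is /20 -> next hop 101.78.71.185.

101.78.71.185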